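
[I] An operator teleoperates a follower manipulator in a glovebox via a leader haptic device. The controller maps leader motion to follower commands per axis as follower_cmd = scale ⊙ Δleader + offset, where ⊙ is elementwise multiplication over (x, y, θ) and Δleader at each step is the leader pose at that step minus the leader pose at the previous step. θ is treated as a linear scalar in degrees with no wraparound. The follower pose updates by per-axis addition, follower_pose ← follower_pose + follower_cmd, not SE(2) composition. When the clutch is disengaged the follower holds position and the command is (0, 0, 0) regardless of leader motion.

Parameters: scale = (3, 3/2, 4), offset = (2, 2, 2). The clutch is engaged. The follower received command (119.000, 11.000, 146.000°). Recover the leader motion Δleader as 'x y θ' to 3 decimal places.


39.000 6.000 36.000

axis x: (119.000 − 2) / (3) = 39.000
axis y: (11.000 − 2) / (3/2) = 6.000
axis θ: (146.000 − 2) / (4) = 36.000


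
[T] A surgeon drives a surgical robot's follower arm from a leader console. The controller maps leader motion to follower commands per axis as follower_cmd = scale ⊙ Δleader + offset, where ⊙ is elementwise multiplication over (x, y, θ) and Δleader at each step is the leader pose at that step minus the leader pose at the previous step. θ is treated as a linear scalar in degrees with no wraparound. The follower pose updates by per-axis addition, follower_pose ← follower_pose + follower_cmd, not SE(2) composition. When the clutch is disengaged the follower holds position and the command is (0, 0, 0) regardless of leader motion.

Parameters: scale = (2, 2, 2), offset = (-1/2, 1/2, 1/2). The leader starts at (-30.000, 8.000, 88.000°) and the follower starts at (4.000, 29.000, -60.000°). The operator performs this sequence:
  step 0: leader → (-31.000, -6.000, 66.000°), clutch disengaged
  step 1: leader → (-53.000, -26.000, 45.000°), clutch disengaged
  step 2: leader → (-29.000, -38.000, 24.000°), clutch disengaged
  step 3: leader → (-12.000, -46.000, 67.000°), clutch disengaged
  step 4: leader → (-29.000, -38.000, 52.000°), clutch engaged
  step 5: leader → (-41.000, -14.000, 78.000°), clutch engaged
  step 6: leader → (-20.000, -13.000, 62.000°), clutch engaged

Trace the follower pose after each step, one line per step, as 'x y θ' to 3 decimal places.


step 0: Δleader=(-1.000, -14.000, -22.000°), disengaged; cmd=(0,0,0) → follower holds at (4.000, 29.000, -60.000°)
step 1: Δleader=(-22.000, -20.000, -21.000°), disengaged; cmd=(0,0,0) → follower holds at (4.000, 29.000, -60.000°)
step 2: Δleader=(24.000, -12.000, -21.000°), disengaged; cmd=(0,0,0) → follower holds at (4.000, 29.000, -60.000°)
step 3: Δleader=(17.000, -8.000, 43.000°), disengaged; cmd=(0,0,0) → follower holds at (4.000, 29.000, -60.000°)
step 4: Δleader=(-17.000, 8.000, -15.000°), engaged; cmd=(-34.500, 16.500, -29.500°) → follower=(-30.500, 45.500, -89.500°)
step 5: Δleader=(-12.000, 24.000, 26.000°), engaged; cmd=(-24.500, 48.500, 52.500°) → follower=(-55.000, 94.000, -37.000°)
step 6: Δleader=(21.000, 1.000, -16.000°), engaged; cmd=(41.500, 2.500, -31.500°) → follower=(-13.500, 96.500, -68.500°)

4.000 29.000 -60.000
4.000 29.000 -60.000
4.000 29.000 -60.000
4.000 29.000 -60.000
-30.500 45.500 -89.500
-55.000 94.000 -37.000
-13.500 96.500 -68.500


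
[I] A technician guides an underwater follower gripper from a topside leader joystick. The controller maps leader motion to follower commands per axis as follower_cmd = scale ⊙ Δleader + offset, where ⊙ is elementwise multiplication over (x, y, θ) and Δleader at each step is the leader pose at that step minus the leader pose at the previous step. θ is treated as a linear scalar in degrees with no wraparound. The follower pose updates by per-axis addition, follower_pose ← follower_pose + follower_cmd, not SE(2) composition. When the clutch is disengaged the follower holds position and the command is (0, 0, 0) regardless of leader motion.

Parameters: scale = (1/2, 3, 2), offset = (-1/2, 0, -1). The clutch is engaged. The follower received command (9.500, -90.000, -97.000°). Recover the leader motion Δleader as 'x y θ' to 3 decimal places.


axis x: (9.500 − -1/2) / (1/2) = 20.000
axis y: (-90.000 − 0) / (3) = -30.000
axis θ: (-97.000 − -1) / (2) = -48.000

20.000 -30.000 -48.000


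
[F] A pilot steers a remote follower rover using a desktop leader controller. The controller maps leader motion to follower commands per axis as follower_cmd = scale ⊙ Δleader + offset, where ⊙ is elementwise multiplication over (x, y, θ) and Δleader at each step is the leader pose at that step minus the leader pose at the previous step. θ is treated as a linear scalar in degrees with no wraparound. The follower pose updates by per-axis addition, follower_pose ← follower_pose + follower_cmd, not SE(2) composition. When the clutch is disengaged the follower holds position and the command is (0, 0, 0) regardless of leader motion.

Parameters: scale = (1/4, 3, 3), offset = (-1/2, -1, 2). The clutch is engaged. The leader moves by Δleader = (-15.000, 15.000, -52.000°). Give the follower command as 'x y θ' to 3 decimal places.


axis x: 1/4·-15.000 + -1/2 = -4.250
axis y: 3·15.000 + -1 = 44.000
axis θ: 3·-52.000 + 2 = -154.000

-4.250 44.000 -154.000


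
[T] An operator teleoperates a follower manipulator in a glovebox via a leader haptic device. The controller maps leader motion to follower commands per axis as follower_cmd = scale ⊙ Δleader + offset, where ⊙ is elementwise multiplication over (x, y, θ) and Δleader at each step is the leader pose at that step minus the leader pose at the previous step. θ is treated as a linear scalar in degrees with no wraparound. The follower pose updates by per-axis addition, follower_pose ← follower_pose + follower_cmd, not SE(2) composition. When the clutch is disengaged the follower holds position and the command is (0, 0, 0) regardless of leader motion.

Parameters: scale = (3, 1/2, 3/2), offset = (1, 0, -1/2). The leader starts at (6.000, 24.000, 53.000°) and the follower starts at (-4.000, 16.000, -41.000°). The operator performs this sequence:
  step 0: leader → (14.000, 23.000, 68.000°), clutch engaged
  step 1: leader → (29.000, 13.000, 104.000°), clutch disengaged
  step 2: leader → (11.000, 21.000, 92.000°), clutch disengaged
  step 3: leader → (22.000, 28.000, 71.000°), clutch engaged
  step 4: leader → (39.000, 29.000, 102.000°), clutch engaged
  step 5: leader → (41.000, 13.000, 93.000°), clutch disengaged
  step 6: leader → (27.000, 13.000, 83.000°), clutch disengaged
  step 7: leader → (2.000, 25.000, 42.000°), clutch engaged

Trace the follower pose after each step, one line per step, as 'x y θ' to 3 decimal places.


21.000 15.500 -19.000
21.000 15.500 -19.000
21.000 15.500 -19.000
55.000 19.000 -51.000
107.000 19.500 -5.000
107.000 19.500 -5.000
107.000 19.500 -5.000
33.000 25.500 -67.000

step 0: Δleader=(8.000, -1.000, 15.000°), engaged; cmd=(25.000, -0.500, 22.000°) → follower=(21.000, 15.500, -19.000°)
step 1: Δleader=(15.000, -10.000, 36.000°), disengaged; cmd=(0,0,0) → follower holds at (21.000, 15.500, -19.000°)
step 2: Δleader=(-18.000, 8.000, -12.000°), disengaged; cmd=(0,0,0) → follower holds at (21.000, 15.500, -19.000°)
step 3: Δleader=(11.000, 7.000, -21.000°), engaged; cmd=(34.000, 3.500, -32.000°) → follower=(55.000, 19.000, -51.000°)
step 4: Δleader=(17.000, 1.000, 31.000°), engaged; cmd=(52.000, 0.500, 46.000°) → follower=(107.000, 19.500, -5.000°)
step 5: Δleader=(2.000, -16.000, -9.000°), disengaged; cmd=(0,0,0) → follower holds at (107.000, 19.500, -5.000°)
step 6: Δleader=(-14.000, 0.000, -10.000°), disengaged; cmd=(0,0,0) → follower holds at (107.000, 19.500, -5.000°)
step 7: Δleader=(-25.000, 12.000, -41.000°), engaged; cmd=(-74.000, 6.000, -62.000°) → follower=(33.000, 25.500, -67.000°)


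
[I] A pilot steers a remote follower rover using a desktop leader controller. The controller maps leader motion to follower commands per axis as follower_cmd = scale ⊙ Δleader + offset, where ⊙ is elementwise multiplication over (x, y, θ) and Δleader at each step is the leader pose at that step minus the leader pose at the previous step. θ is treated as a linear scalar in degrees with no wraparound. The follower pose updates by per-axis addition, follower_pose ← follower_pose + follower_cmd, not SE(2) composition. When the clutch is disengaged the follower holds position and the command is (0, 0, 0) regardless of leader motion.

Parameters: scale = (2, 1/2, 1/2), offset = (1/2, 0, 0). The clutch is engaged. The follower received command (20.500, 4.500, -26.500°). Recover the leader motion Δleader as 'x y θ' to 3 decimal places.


axis x: (20.500 − 1/2) / (2) = 10.000
axis y: (4.500 − 0) / (1/2) = 9.000
axis θ: (-26.500 − 0) / (1/2) = -53.000

10.000 9.000 -53.000


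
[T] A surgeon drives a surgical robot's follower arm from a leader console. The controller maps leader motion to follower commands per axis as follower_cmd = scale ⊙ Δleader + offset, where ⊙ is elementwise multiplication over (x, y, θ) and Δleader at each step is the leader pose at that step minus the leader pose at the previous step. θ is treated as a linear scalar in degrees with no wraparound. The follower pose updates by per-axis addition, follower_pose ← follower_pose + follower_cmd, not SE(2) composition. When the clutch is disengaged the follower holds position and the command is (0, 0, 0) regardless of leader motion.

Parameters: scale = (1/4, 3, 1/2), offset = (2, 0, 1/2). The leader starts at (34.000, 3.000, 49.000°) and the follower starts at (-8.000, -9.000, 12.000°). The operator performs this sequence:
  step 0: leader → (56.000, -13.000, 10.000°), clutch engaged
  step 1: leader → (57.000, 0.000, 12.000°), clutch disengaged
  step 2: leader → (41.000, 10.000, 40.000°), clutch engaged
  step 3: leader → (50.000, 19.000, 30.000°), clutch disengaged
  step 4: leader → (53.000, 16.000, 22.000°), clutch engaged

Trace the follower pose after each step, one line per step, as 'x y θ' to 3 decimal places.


-0.500 -57.000 -7.000
-0.500 -57.000 -7.000
-2.500 -27.000 7.500
-2.500 -27.000 7.500
0.250 -36.000 4.000

step 0: Δleader=(22.000, -16.000, -39.000°), engaged; cmd=(7.500, -48.000, -19.000°) → follower=(-0.500, -57.000, -7.000°)
step 1: Δleader=(1.000, 13.000, 2.000°), disengaged; cmd=(0,0,0) → follower holds at (-0.500, -57.000, -7.000°)
step 2: Δleader=(-16.000, 10.000, 28.000°), engaged; cmd=(-2.000, 30.000, 14.500°) → follower=(-2.500, -27.000, 7.500°)
step 3: Δleader=(9.000, 9.000, -10.000°), disengaged; cmd=(0,0,0) → follower holds at (-2.500, -27.000, 7.500°)
step 4: Δleader=(3.000, -3.000, -8.000°), engaged; cmd=(2.750, -9.000, -3.500°) → follower=(0.250, -36.000, 4.000°)


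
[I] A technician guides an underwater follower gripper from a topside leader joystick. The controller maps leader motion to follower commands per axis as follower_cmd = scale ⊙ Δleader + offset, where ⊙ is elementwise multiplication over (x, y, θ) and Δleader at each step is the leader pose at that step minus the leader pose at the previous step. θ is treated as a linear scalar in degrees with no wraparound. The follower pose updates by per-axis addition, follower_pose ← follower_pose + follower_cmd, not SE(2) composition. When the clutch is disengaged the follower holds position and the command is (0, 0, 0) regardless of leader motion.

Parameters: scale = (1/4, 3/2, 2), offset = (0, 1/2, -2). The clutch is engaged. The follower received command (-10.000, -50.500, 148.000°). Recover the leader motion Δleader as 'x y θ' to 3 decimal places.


axis x: (-10.000 − 0) / (1/4) = -40.000
axis y: (-50.500 − 1/2) / (3/2) = -34.000
axis θ: (148.000 − -2) / (2) = 75.000

-40.000 -34.000 75.000


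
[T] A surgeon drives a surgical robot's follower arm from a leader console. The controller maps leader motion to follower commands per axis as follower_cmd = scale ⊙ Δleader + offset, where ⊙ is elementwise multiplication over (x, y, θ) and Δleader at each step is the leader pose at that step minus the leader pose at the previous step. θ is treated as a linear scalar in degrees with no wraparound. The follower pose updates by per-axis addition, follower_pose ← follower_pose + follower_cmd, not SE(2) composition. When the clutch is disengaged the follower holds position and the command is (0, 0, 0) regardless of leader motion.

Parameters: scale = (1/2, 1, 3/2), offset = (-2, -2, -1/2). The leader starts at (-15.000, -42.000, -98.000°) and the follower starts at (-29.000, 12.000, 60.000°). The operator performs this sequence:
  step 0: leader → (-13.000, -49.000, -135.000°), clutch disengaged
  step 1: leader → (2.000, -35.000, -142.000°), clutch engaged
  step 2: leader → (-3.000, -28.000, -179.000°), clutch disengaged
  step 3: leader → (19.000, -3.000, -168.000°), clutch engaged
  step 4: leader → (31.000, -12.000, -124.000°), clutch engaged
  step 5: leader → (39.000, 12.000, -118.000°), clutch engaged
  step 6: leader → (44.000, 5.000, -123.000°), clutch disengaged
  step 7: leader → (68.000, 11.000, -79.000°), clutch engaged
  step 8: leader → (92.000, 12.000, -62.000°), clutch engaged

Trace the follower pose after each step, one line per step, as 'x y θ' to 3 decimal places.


-29.000 12.000 60.000
-23.500 24.000 49.000
-23.500 24.000 49.000
-14.500 47.000 65.000
-10.500 36.000 130.500
-8.500 58.000 139.000
-8.500 58.000 139.000
1.500 62.000 204.500
11.500 61.000 229.500

step 0: Δleader=(2.000, -7.000, -37.000°), disengaged; cmd=(0,0,0) → follower holds at (-29.000, 12.000, 60.000°)
step 1: Δleader=(15.000, 14.000, -7.000°), engaged; cmd=(5.500, 12.000, -11.000°) → follower=(-23.500, 24.000, 49.000°)
step 2: Δleader=(-5.000, 7.000, -37.000°), disengaged; cmd=(0,0,0) → follower holds at (-23.500, 24.000, 49.000°)
step 3: Δleader=(22.000, 25.000, 11.000°), engaged; cmd=(9.000, 23.000, 16.000°) → follower=(-14.500, 47.000, 65.000°)
step 4: Δleader=(12.000, -9.000, 44.000°), engaged; cmd=(4.000, -11.000, 65.500°) → follower=(-10.500, 36.000, 130.500°)
step 5: Δleader=(8.000, 24.000, 6.000°), engaged; cmd=(2.000, 22.000, 8.500°) → follower=(-8.500, 58.000, 139.000°)
step 6: Δleader=(5.000, -7.000, -5.000°), disengaged; cmd=(0,0,0) → follower holds at (-8.500, 58.000, 139.000°)
step 7: Δleader=(24.000, 6.000, 44.000°), engaged; cmd=(10.000, 4.000, 65.500°) → follower=(1.500, 62.000, 204.500°)
step 8: Δleader=(24.000, 1.000, 17.000°), engaged; cmd=(10.000, -1.000, 25.000°) → follower=(11.500, 61.000, 229.500°)


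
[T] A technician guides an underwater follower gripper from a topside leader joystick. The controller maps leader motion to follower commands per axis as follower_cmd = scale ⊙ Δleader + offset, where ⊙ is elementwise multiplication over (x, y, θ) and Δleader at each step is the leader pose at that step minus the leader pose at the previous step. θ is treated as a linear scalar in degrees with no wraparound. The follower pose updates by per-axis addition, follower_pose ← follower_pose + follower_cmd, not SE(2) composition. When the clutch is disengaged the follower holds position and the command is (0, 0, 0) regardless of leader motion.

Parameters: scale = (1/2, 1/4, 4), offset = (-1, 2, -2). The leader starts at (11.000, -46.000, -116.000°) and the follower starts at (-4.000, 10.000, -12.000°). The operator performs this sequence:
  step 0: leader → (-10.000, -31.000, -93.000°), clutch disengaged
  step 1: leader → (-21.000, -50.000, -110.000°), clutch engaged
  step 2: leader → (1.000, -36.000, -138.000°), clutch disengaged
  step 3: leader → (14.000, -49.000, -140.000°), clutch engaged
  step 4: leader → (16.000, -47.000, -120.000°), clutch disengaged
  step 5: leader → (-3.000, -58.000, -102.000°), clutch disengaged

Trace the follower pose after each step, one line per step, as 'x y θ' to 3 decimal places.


step 0: Δleader=(-21.000, 15.000, 23.000°), disengaged; cmd=(0,0,0) → follower holds at (-4.000, 10.000, -12.000°)
step 1: Δleader=(-11.000, -19.000, -17.000°), engaged; cmd=(-6.500, -2.750, -70.000°) → follower=(-10.500, 7.250, -82.000°)
step 2: Δleader=(22.000, 14.000, -28.000°), disengaged; cmd=(0,0,0) → follower holds at (-10.500, 7.250, -82.000°)
step 3: Δleader=(13.000, -13.000, -2.000°), engaged; cmd=(5.500, -1.250, -10.000°) → follower=(-5.000, 6.000, -92.000°)
step 4: Δleader=(2.000, 2.000, 20.000°), disengaged; cmd=(0,0,0) → follower holds at (-5.000, 6.000, -92.000°)
step 5: Δleader=(-19.000, -11.000, 18.000°), disengaged; cmd=(0,0,0) → follower holds at (-5.000, 6.000, -92.000°)

-4.000 10.000 -12.000
-10.500 7.250 -82.000
-10.500 7.250 -82.000
-5.000 6.000 -92.000
-5.000 6.000 -92.000
-5.000 6.000 -92.000


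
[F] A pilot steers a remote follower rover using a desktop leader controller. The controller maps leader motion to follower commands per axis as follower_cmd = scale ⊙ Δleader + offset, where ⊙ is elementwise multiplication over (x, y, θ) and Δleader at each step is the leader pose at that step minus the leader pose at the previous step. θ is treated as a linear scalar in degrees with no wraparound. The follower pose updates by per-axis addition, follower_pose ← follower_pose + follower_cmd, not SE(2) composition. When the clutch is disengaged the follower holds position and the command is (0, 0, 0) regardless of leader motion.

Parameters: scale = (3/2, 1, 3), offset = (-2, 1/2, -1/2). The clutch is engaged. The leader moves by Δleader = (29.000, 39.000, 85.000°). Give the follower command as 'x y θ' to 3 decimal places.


axis x: 3/2·29.000 + -2 = 41.500
axis y: 1·39.000 + 1/2 = 39.500
axis θ: 3·85.000 + -1/2 = 254.500

41.500 39.500 254.500


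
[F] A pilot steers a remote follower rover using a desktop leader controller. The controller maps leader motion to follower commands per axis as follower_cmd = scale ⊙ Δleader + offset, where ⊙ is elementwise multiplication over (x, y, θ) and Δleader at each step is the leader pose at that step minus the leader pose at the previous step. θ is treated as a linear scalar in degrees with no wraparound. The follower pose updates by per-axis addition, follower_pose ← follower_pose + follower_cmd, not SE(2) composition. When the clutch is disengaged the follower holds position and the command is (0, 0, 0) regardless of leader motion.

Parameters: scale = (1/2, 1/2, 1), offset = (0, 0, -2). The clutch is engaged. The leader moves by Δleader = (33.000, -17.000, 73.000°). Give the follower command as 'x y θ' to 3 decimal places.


16.500 -8.500 71.000

axis x: 1/2·33.000 + 0 = 16.500
axis y: 1/2·-17.000 + 0 = -8.500
axis θ: 1·73.000 + -2 = 71.000


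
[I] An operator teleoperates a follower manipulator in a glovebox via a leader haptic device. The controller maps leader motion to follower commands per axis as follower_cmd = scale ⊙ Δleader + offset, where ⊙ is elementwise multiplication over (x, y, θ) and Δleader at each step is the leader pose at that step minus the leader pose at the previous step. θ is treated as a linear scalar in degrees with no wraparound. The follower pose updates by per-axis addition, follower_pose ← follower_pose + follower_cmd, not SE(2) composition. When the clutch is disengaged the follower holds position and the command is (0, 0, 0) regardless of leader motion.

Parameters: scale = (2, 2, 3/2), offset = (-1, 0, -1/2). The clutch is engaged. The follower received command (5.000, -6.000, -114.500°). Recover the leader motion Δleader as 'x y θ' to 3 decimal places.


3.000 -3.000 -76.000

axis x: (5.000 − -1) / (2) = 3.000
axis y: (-6.000 − 0) / (2) = -3.000
axis θ: (-114.500 − -1/2) / (3/2) = -76.000


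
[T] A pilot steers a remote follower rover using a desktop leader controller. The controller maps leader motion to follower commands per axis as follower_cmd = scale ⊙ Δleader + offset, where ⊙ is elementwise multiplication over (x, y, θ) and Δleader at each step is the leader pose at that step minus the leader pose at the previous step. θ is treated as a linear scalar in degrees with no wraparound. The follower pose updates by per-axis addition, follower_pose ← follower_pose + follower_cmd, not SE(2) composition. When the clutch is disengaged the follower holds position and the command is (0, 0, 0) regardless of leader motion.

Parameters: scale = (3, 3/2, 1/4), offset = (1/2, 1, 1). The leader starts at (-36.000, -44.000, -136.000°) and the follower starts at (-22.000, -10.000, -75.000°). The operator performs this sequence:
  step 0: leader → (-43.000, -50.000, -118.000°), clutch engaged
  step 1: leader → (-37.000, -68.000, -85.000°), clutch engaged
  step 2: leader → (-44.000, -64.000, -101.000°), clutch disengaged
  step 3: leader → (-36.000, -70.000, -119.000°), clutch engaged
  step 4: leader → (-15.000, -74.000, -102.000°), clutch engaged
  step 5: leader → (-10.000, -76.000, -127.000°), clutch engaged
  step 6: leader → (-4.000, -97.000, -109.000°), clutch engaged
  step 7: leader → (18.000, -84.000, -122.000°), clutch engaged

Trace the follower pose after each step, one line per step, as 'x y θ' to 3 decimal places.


-42.500 -18.000 -69.500
-24.000 -44.000 -60.250
-24.000 -44.000 -60.250
0.500 -52.000 -63.750
64.000 -57.000 -58.500
79.500 -59.000 -63.750
98.000 -89.500 -58.250
164.500 -69.000 -60.500

step 0: Δleader=(-7.000, -6.000, 18.000°), engaged; cmd=(-20.500, -8.000, 5.500°) → follower=(-42.500, -18.000, -69.500°)
step 1: Δleader=(6.000, -18.000, 33.000°), engaged; cmd=(18.500, -26.000, 9.250°) → follower=(-24.000, -44.000, -60.250°)
step 2: Δleader=(-7.000, 4.000, -16.000°), disengaged; cmd=(0,0,0) → follower holds at (-24.000, -44.000, -60.250°)
step 3: Δleader=(8.000, -6.000, -18.000°), engaged; cmd=(24.500, -8.000, -3.500°) → follower=(0.500, -52.000, -63.750°)
step 4: Δleader=(21.000, -4.000, 17.000°), engaged; cmd=(63.500, -5.000, 5.250°) → follower=(64.000, -57.000, -58.500°)
step 5: Δleader=(5.000, -2.000, -25.000°), engaged; cmd=(15.500, -2.000, -5.250°) → follower=(79.500, -59.000, -63.750°)
step 6: Δleader=(6.000, -21.000, 18.000°), engaged; cmd=(18.500, -30.500, 5.500°) → follower=(98.000, -89.500, -58.250°)
step 7: Δleader=(22.000, 13.000, -13.000°), engaged; cmd=(66.500, 20.500, -2.250°) → follower=(164.500, -69.000, -60.500°)


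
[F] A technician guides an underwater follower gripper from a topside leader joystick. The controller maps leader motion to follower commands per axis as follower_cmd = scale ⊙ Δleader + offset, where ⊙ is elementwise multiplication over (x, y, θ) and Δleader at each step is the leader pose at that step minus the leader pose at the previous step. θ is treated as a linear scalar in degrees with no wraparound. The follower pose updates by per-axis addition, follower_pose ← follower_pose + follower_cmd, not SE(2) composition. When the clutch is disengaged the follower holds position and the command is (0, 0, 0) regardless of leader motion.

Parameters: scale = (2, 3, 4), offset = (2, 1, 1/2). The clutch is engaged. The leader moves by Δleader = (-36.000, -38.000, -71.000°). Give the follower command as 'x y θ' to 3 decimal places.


axis x: 2·-36.000 + 2 = -70.000
axis y: 3·-38.000 + 1 = -113.000
axis θ: 4·-71.000 + 1/2 = -283.500

-70.000 -113.000 -283.500


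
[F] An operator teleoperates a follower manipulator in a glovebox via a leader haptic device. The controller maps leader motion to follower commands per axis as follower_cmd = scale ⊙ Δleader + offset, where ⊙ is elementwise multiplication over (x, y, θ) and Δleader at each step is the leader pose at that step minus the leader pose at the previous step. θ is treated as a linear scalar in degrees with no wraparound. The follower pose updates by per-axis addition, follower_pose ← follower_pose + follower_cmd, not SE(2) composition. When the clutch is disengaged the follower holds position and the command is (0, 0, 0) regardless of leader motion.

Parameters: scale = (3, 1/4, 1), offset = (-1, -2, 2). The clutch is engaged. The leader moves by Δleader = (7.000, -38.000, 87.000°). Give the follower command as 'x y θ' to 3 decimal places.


axis x: 3·7.000 + -1 = 20.000
axis y: 1/4·-38.000 + -2 = -11.500
axis θ: 1·87.000 + 2 = 89.000

20.000 -11.500 89.000


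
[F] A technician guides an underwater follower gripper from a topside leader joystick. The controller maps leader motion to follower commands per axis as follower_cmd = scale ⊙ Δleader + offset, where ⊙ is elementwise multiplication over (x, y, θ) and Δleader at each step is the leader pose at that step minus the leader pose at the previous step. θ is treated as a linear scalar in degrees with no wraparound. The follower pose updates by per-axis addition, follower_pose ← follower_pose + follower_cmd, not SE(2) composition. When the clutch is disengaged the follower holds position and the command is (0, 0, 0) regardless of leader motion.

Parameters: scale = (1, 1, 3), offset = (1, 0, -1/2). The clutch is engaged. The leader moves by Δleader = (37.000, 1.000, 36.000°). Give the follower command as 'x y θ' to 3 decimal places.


axis x: 1·37.000 + 1 = 38.000
axis y: 1·1.000 + 0 = 1.000
axis θ: 3·36.000 + -1/2 = 107.500

38.000 1.000 107.500


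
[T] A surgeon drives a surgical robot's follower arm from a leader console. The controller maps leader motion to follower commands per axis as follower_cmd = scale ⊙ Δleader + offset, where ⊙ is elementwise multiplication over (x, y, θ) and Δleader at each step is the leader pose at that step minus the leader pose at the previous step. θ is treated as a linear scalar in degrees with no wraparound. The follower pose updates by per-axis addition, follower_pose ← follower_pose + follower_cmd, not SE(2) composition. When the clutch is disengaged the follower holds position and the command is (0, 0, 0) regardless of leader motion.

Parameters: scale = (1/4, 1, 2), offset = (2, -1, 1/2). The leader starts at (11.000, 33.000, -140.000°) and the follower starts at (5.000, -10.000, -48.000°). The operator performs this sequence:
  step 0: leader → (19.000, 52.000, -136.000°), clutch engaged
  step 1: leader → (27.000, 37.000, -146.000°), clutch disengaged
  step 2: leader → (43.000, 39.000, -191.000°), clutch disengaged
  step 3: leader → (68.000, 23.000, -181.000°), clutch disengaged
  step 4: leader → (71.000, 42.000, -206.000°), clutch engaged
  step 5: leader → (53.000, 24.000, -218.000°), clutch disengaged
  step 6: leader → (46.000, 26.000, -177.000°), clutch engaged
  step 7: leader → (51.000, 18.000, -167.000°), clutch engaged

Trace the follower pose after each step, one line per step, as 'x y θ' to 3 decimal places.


9.000 8.000 -39.500
9.000 8.000 -39.500
9.000 8.000 -39.500
9.000 8.000 -39.500
11.750 26.000 -89.000
11.750 26.000 -89.000
12.000 27.000 -6.500
15.250 18.000 14.000

step 0: Δleader=(8.000, 19.000, 4.000°), engaged; cmd=(4.000, 18.000, 8.500°) → follower=(9.000, 8.000, -39.500°)
step 1: Δleader=(8.000, -15.000, -10.000°), disengaged; cmd=(0,0,0) → follower holds at (9.000, 8.000, -39.500°)
step 2: Δleader=(16.000, 2.000, -45.000°), disengaged; cmd=(0,0,0) → follower holds at (9.000, 8.000, -39.500°)
step 3: Δleader=(25.000, -16.000, 10.000°), disengaged; cmd=(0,0,0) → follower holds at (9.000, 8.000, -39.500°)
step 4: Δleader=(3.000, 19.000, -25.000°), engaged; cmd=(2.750, 18.000, -49.500°) → follower=(11.750, 26.000, -89.000°)
step 5: Δleader=(-18.000, -18.000, -12.000°), disengaged; cmd=(0,0,0) → follower holds at (11.750, 26.000, -89.000°)
step 6: Δleader=(-7.000, 2.000, 41.000°), engaged; cmd=(0.250, 1.000, 82.500°) → follower=(12.000, 27.000, -6.500°)
step 7: Δleader=(5.000, -8.000, 10.000°), engaged; cmd=(3.250, -9.000, 20.500°) → follower=(15.250, 18.000, 14.000°)


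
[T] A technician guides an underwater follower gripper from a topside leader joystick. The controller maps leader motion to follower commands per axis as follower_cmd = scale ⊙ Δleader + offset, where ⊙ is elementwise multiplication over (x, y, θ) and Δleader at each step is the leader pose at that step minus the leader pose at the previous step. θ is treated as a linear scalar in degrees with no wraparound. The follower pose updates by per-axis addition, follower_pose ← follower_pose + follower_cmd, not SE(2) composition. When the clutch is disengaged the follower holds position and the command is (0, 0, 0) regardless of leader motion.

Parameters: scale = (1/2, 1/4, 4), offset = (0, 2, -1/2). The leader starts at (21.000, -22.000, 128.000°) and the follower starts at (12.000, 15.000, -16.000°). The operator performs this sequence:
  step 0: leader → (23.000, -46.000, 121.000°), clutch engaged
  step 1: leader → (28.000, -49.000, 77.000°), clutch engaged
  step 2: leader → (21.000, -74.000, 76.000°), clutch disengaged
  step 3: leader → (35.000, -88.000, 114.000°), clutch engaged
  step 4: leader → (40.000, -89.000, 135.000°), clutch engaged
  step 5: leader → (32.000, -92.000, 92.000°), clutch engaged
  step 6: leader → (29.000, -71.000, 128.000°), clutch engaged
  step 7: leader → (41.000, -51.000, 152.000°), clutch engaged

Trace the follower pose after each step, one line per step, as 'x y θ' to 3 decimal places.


step 0: Δleader=(2.000, -24.000, -7.000°), engaged; cmd=(1.000, -4.000, -28.500°) → follower=(13.000, 11.000, -44.500°)
step 1: Δleader=(5.000, -3.000, -44.000°), engaged; cmd=(2.500, 1.250, -176.500°) → follower=(15.500, 12.250, -221.000°)
step 2: Δleader=(-7.000, -25.000, -1.000°), disengaged; cmd=(0,0,0) → follower holds at (15.500, 12.250, -221.000°)
step 3: Δleader=(14.000, -14.000, 38.000°), engaged; cmd=(7.000, -1.500, 151.500°) → follower=(22.500, 10.750, -69.500°)
step 4: Δleader=(5.000, -1.000, 21.000°), engaged; cmd=(2.500, 1.750, 83.500°) → follower=(25.000, 12.500, 14.000°)
step 5: Δleader=(-8.000, -3.000, -43.000°), engaged; cmd=(-4.000, 1.250, -172.500°) → follower=(21.000, 13.750, -158.500°)
step 6: Δleader=(-3.000, 21.000, 36.000°), engaged; cmd=(-1.500, 7.250, 143.500°) → follower=(19.500, 21.000, -15.000°)
step 7: Δleader=(12.000, 20.000, 24.000°), engaged; cmd=(6.000, 7.000, 95.500°) → follower=(25.500, 28.000, 80.500°)

13.000 11.000 -44.500
15.500 12.250 -221.000
15.500 12.250 -221.000
22.500 10.750 -69.500
25.000 12.500 14.000
21.000 13.750 -158.500
19.500 21.000 -15.000
25.500 28.000 80.500


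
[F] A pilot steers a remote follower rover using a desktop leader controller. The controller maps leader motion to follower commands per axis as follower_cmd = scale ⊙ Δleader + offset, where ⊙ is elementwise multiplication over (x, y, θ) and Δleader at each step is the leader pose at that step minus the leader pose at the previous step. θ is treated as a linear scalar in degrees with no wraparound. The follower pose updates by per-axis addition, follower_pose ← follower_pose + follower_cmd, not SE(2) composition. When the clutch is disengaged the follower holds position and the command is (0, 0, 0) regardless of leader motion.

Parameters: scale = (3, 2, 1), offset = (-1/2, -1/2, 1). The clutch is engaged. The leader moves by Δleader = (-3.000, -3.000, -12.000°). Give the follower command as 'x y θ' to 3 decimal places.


-9.500 -6.500 -11.000

axis x: 3·-3.000 + -1/2 = -9.500
axis y: 2·-3.000 + -1/2 = -6.500
axis θ: 1·-12.000 + 1 = -11.000


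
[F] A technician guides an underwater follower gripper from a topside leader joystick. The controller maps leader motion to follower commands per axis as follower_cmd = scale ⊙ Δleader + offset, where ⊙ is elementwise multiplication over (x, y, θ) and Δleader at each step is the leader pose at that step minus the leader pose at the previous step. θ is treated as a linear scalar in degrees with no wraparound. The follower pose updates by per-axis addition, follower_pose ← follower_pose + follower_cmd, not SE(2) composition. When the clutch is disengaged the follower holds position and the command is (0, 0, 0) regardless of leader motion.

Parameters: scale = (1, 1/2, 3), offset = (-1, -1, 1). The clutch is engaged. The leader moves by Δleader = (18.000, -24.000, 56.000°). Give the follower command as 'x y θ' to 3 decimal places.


17.000 -13.000 169.000

axis x: 1·18.000 + -1 = 17.000
axis y: 1/2·-24.000 + -1 = -13.000
axis θ: 3·56.000 + 1 = 169.000


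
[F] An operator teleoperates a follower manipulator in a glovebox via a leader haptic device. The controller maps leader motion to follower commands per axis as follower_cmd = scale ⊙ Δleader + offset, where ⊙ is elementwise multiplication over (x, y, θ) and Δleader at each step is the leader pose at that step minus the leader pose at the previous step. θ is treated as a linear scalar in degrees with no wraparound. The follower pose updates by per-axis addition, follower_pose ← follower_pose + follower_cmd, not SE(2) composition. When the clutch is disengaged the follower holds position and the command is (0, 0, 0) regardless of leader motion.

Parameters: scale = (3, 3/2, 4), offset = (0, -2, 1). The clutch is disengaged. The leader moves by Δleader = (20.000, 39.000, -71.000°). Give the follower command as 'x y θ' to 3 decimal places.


clutch disengaged → follower holds; cmd = (0, 0, 0)

0.000 0.000 0.000


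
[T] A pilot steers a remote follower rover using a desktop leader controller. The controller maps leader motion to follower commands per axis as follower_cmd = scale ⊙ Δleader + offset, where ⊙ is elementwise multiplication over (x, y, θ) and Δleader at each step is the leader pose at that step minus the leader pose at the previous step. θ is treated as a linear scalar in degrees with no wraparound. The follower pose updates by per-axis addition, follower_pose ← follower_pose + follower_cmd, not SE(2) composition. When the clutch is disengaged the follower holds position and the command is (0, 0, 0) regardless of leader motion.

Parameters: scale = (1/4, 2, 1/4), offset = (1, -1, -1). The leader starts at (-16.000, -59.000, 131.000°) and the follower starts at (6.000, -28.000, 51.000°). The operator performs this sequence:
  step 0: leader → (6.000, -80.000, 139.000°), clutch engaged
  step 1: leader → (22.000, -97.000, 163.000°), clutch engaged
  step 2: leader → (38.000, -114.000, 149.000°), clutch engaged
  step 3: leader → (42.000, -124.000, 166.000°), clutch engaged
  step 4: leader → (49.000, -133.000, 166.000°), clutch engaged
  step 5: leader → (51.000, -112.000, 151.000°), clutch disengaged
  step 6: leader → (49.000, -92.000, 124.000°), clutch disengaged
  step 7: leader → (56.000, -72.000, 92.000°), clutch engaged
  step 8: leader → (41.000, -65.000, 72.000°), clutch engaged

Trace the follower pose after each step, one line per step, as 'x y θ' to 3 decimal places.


step 0: Δleader=(22.000, -21.000, 8.000°), engaged; cmd=(6.500, -43.000, 1.000°) → follower=(12.500, -71.000, 52.000°)
step 1: Δleader=(16.000, -17.000, 24.000°), engaged; cmd=(5.000, -35.000, 5.000°) → follower=(17.500, -106.000, 57.000°)
step 2: Δleader=(16.000, -17.000, -14.000°), engaged; cmd=(5.000, -35.000, -4.500°) → follower=(22.500, -141.000, 52.500°)
step 3: Δleader=(4.000, -10.000, 17.000°), engaged; cmd=(2.000, -21.000, 3.250°) → follower=(24.500, -162.000, 55.750°)
step 4: Δleader=(7.000, -9.000, 0.000°), engaged; cmd=(2.750, -19.000, -1.000°) → follower=(27.250, -181.000, 54.750°)
step 5: Δleader=(2.000, 21.000, -15.000°), disengaged; cmd=(0,0,0) → follower holds at (27.250, -181.000, 54.750°)
step 6: Δleader=(-2.000, 20.000, -27.000°), disengaged; cmd=(0,0,0) → follower holds at (27.250, -181.000, 54.750°)
step 7: Δleader=(7.000, 20.000, -32.000°), engaged; cmd=(2.750, 39.000, -9.000°) → follower=(30.000, -142.000, 45.750°)
step 8: Δleader=(-15.000, 7.000, -20.000°), engaged; cmd=(-2.750, 13.000, -6.000°) → follower=(27.250, -129.000, 39.750°)

12.500 -71.000 52.000
17.500 -106.000 57.000
22.500 -141.000 52.500
24.500 -162.000 55.750
27.250 -181.000 54.750
27.250 -181.000 54.750
27.250 -181.000 54.750
30.000 -142.000 45.750
27.250 -129.000 39.750


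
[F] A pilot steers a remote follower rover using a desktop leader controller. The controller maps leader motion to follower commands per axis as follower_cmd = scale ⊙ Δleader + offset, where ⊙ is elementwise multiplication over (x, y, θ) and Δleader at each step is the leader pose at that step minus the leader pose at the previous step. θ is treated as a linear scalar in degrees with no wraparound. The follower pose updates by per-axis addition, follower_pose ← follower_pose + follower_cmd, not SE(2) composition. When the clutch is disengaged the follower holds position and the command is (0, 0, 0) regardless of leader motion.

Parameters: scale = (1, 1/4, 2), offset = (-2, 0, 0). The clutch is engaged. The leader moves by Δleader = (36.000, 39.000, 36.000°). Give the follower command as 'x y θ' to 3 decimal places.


axis x: 1·36.000 + -2 = 34.000
axis y: 1/4·39.000 + 0 = 9.750
axis θ: 2·36.000 + 0 = 72.000

34.000 9.750 72.000


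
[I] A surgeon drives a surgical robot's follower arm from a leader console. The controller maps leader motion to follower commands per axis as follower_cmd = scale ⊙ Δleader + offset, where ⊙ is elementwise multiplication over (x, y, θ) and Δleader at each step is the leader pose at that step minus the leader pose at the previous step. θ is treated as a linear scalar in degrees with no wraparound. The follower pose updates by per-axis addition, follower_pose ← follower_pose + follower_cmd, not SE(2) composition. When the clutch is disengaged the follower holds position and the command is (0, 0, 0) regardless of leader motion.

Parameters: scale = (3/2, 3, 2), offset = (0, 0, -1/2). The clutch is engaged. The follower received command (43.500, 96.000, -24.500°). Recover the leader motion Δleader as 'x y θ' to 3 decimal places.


axis x: (43.500 − 0) / (3/2) = 29.000
axis y: (96.000 − 0) / (3) = 32.000
axis θ: (-24.500 − -1/2) / (2) = -12.000

29.000 32.000 -12.000


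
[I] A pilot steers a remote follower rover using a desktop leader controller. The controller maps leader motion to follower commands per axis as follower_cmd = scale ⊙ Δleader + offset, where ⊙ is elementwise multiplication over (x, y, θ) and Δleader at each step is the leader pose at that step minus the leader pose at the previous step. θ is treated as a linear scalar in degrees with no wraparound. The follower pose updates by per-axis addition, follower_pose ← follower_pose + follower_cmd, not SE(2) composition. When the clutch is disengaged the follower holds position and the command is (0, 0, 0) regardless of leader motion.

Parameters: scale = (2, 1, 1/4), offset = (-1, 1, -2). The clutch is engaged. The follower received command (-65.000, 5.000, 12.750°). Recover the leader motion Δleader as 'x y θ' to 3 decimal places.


-32.000 4.000 59.000

axis x: (-65.000 − -1) / (2) = -32.000
axis y: (5.000 − 1) / (1) = 4.000
axis θ: (12.750 − -2) / (1/4) = 59.000


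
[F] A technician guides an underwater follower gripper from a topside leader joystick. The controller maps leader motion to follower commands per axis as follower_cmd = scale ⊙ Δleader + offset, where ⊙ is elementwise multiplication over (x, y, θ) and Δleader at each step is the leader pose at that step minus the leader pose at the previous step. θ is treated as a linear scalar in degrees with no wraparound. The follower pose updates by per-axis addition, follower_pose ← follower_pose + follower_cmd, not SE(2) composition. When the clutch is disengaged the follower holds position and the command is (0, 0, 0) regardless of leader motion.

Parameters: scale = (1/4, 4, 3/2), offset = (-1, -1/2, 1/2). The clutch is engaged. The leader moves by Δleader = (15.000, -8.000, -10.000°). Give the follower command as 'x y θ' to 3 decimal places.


2.750 -32.500 -14.500

axis x: 1/4·15.000 + -1 = 2.750
axis y: 4·-8.000 + -1/2 = -32.500
axis θ: 3/2·-10.000 + 1/2 = -14.500
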